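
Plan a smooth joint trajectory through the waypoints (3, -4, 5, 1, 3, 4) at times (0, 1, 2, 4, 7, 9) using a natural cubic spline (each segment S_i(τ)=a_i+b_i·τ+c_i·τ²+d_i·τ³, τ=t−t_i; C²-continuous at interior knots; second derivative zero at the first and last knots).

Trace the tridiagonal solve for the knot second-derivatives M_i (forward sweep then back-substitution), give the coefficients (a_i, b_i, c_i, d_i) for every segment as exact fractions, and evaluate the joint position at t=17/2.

  seg 0: a=3 b=-68047/5799 c=0 d=27454/5799
  seg 1: a=-4 b=14315/5799 c=27454/1933 d=-44486/5799
  seg 2: a=5 b=45581/5799 c=-17032/1933 d=45013/23196
  seg 3: a=1 b=-23764/5799 c=10949/3866 d=-1603/3866
  seg 4: a=3 b=19711/11598 c=-1739/1933 d=1739/11598
S(17/2) = 124675/30928

Δ: Δ0=-7, Δ1=9, Δ2=-2, Δ3=2/3, Δ4=1/2
row 1: diag=4, rhs=96; c'=1/4, d'=24
row 2: denom=6−1·1/4=23/4; d'=(-66−1·24)/(23/4)=-360/23
row 3: denom=10−2·8/23=214/23; d'=(16−2·-360/23)/(214/23)=544/107
row 4: denom=10−3·69/214=1933/214; d'=(-1−3·544/107)/(1933/214)=-3478/1933
back: M4=-3478/1933
back: M3=544/107−69/214·-3478/1933=10949/1933
back: M2=-360/23−8/23·10949/1933=-34064/1933
back: M1=24−1/4·-34064/1933=54908/1933
M: M0=0, M1=54908/1933, M2=-34064/1933, M3=10949/1933, M4=-3478/1933, M5=0
seg 0: a=3, c=M0/2=0, d=(M1−M0)/(6·1)=27454/5799, b=Δ0−h0·(2M0+M1)/6=-68047/5799
seg 1: a=-4, c=M1/2=27454/1933, d=(M2−M1)/(6·1)=-44486/5799, b=Δ1−h1·(2M1+M2)/6=14315/5799
seg 2: a=5, c=M2/2=-17032/1933, d=(M3−M2)/(6·2)=45013/23196, b=Δ2−h2·(2M2+M3)/6=45581/5799
seg 3: a=1, c=M3/2=10949/3866, d=(M4−M3)/(6·3)=-1603/3866, b=Δ3−h3·(2M3+M4)/6=-23764/5799
seg 4: a=3, c=M4/2=-1739/1933, d=(M5−M4)/(6·2)=1739/11598, b=Δ4−h4·(2M4+M5)/6=19711/11598
t_q=17/2 → seg 4, τ=3/2; S=3+19711/11598·τ+-1739/1933·τ²+1739/11598·τ³=124675/30928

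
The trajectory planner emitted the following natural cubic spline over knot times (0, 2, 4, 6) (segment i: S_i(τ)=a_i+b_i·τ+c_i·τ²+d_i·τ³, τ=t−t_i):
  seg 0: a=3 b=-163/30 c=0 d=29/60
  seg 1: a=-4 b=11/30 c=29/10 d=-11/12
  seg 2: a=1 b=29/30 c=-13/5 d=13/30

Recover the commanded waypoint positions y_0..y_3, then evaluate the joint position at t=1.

y_0 = S_0(0) = a_0 = 3
y_1 = S_1(0) = a_1 = -4
y_2 = S_2(0) = a_2 = 1
y_3 = S_2(2) = -4
t_q=1 is in segment 0 (τ=1); S_0(τ)=-39/20

y_0=3 y_1=-4 y_2=1 y_3=-4
S(1) = -39/20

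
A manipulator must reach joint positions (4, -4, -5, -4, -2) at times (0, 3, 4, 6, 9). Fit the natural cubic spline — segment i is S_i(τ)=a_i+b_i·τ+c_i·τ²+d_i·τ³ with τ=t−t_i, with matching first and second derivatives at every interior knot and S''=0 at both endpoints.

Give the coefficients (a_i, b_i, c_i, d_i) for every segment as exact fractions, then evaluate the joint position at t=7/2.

Δ: Δ0=-8/3, Δ1=-1, Δ2=1/2, Δ3=2/3
row 1: diag=8, rhs=10; c'=1/8, d'=5/4
row 2: denom=6−1·1/8=47/8; d'=(9−1·5/4)/(47/8)=62/47
row 3: denom=10−2·16/47=438/47; d'=(1−2·62/47)/(438/47)=-77/438
back: M3=-77/438
back: M2=62/47−16/47·-77/438=302/219
back: M1=5/4−1/8·302/219=236/219
M: M0=0, M1=236/219, M2=302/219, M3=-77/438, M4=0
seg 0: a=4, c=M0/2=0, d=(M1−M0)/(6·3)=118/1971, b=Δ0−h0·(2M0+M1)/6=-234/73
seg 1: a=-4, c=M1/2=118/219, d=(M2−M1)/(6·1)=11/219, b=Δ1−h1·(2M1+M2)/6=-116/73
seg 2: a=-5, c=M2/2=151/219, d=(M3−M2)/(6·2)=-227/1752, b=Δ2−h2·(2M2+M3)/6=-79/219
seg 3: a=-4, c=M3/2=-77/876, d=(M4−M3)/(6·3)=77/7884, b=Δ3−h3·(2M3+M4)/6=123/146
t_q=7/2 → seg 1, τ=1/2; S=-4+-116/73·τ+118/219·τ²+11/219·τ³=-8153/1752

  seg 0: a=4 b=-234/73 c=0 d=118/1971
  seg 1: a=-4 b=-116/73 c=118/219 d=11/219
  seg 2: a=-5 b=-79/219 c=151/219 d=-227/1752
  seg 3: a=-4 b=123/146 c=-77/876 d=77/7884
S(7/2) = -8153/1752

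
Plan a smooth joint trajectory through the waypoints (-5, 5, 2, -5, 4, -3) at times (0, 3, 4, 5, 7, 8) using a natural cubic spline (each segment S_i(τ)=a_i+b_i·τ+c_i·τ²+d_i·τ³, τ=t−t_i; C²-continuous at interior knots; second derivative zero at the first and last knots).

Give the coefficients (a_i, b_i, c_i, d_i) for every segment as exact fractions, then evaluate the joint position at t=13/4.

  seg 0: a=-5 b=7207/1416 c=0 d=-829/4248
  seg 1: a=5 b=-127/708 c=-829/472 d=-1507/1416
  seg 2: a=2 b=-9749/1416 c=-292/59 d=6845/1416
  seg 3: a=-5 b=-1615/708 c=4509/472 d=-4363/1416
  seg 4: a=4 b=-739/708 c=-4217/472 d=4217/1416
S(13/4) = 145867/30208

Δ: Δ0=10/3, Δ1=-3, Δ2=-7, Δ3=9/2, Δ4=-7
row 1: diag=8, rhs=-38; c'=1/8, d'=-19/4
row 2: denom=4−1·1/8=31/8; d'=(-24−1·-19/4)/(31/8)=-154/31
row 3: denom=6−1·8/31=178/31; d'=(69−1·-154/31)/(178/31)=2293/178
row 4: denom=6−2·31/89=472/89; d'=(-69−2·2293/178)/(472/89)=-4217/236
back: M4=-4217/236
back: M3=2293/178−31/89·-4217/236=4509/236
back: M2=-154/31−8/31·4509/236=-584/59
back: M1=-19/4−1/8·-584/59=-829/236
M: M0=0, M1=-829/236, M2=-584/59, M3=4509/236, M4=-4217/236, M5=0
seg 0: a=-5, c=M0/2=0, d=(M1−M0)/(6·3)=-829/4248, b=Δ0−h0·(2M0+M1)/6=7207/1416
seg 1: a=5, c=M1/2=-829/472, d=(M2−M1)/(6·1)=-1507/1416, b=Δ1−h1·(2M1+M2)/6=-127/708
seg 2: a=2, c=M2/2=-292/59, d=(M3−M2)/(6·1)=6845/1416, b=Δ2−h2·(2M2+M3)/6=-9749/1416
seg 3: a=-5, c=M3/2=4509/472, d=(M4−M3)/(6·2)=-4363/1416, b=Δ3−h3·(2M3+M4)/6=-1615/708
seg 4: a=4, c=M4/2=-4217/472, d=(M5−M4)/(6·1)=4217/1416, b=Δ4−h4·(2M4+M5)/6=-739/708
t_q=13/4 → seg 1, τ=1/4; S=5+-127/708·τ+-829/472·τ²+-1507/1416·τ³=145867/30208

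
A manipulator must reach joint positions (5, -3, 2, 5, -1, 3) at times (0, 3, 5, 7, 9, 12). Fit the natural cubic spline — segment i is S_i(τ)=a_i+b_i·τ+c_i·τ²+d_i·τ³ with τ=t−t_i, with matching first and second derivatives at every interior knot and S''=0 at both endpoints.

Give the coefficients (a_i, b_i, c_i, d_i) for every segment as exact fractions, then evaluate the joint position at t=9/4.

Δ: Δ0=-8/3, Δ1=5/2, Δ2=3/2, Δ3=-3, Δ4=4/3
row 1: diag=10, rhs=31; c'=1/5, d'=31/10
row 2: denom=8−2·1/5=38/5; d'=(-6−2·31/10)/(38/5)=-61/38
row 3: denom=8−2·5/19=142/19; d'=(-27−2·-61/38)/(142/19)=-226/71
row 4: denom=10−2·19/71=672/71; d'=(26−2·-226/71)/(672/71)=383/112
back: M4=383/112
back: M3=-226/71−19/71·383/112=-459/112
back: M2=-61/38−5/19·-459/112=-59/112
back: M1=31/10−1/5·-59/112=359/112
M: M0=0, M1=359/112, M2=-59/112, M3=-459/112, M4=383/112, M5=0
seg 0: a=5, c=M0/2=0, d=(M1−M0)/(6·3)=359/2016, b=Δ0−h0·(2M0+M1)/6=-2869/672
seg 1: a=-3, c=M1/2=359/224, d=(M2−M1)/(6·2)=-209/672, b=Δ1−h1·(2M1+M2)/6=181/336
seg 2: a=2, c=M2/2=-59/224, d=(M3−M2)/(6·2)=-25/84, b=Δ2−h2·(2M2+M3)/6=1081/336
seg 3: a=5, c=M3/2=-459/224, d=(M4−M3)/(6·2)=421/672, b=Δ3−h3·(2M3+M4)/6=-473/336
seg 4: a=-1, c=M4/2=383/224, d=(M5−M4)/(6·3)=-383/2016, b=Δ4−h4·(2M4+M5)/6=-701/336
t_q=9/4 → seg 0, τ=9/4; S=5+-2869/672·τ+0·τ²+359/2016·τ³=-5279/2048

  seg 0: a=5 b=-2869/672 c=0 d=359/2016
  seg 1: a=-3 b=181/336 c=359/224 d=-209/672
  seg 2: a=2 b=1081/336 c=-59/224 d=-25/84
  seg 3: a=5 b=-473/336 c=-459/224 d=421/672
  seg 4: a=-1 b=-701/336 c=383/224 d=-383/2016
S(9/4) = -5279/2048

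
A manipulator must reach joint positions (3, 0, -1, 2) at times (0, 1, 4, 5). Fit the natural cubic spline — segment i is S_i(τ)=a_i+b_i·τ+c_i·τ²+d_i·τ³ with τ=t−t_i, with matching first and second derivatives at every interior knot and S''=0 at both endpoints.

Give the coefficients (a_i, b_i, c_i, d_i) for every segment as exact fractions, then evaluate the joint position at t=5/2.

  seg 0: a=3 b=-529/165 c=0 d=34/165
  seg 1: a=0 b=-427/165 c=34/55 d=2/45
  seg 2: a=-1 b=383/165 c=56/55 d=-56/165
S(5/2) = -103/44

Δ: Δ0=-3, Δ1=-1/3, Δ2=3
row 1: diag=8, rhs=16; c'=3/8, d'=2
row 2: denom=8−3·3/8=55/8; d'=(20−3·2)/(55/8)=112/55
back: M2=112/55
back: M1=2−3/8·112/55=68/55
M: M0=0, M1=68/55, M2=112/55, M3=0
seg 0: a=3, c=M0/2=0, d=(M1−M0)/(6·1)=34/165, b=Δ0−h0·(2M0+M1)/6=-529/165
seg 1: a=0, c=M1/2=34/55, d=(M2−M1)/(6·3)=2/45, b=Δ1−h1·(2M1+M2)/6=-427/165
seg 2: a=-1, c=M2/2=56/55, d=(M3−M2)/(6·1)=-56/165, b=Δ2−h2·(2M2+M3)/6=383/165
t_q=5/2 → seg 1, τ=3/2; S=0+-427/165·τ+34/55·τ²+2/45·τ³=-103/44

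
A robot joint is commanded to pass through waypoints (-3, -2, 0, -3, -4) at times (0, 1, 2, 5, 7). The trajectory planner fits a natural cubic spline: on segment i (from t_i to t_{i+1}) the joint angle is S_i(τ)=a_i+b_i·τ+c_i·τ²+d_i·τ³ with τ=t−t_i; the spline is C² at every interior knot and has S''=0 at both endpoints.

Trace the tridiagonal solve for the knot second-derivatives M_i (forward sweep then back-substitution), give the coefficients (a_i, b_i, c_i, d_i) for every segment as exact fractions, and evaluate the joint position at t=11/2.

  seg 0: a=-3 b=343/548 c=0 d=205/548
  seg 1: a=-2 b=479/274 c=615/548 d=-477/548
  seg 2: a=0 b=757/548 c=-204/137 d=127/548
  seg 3: a=-3 b=-355/274 c=327/548 d=-109/1096
S(11/2) = -30785/8768

Δ: Δ0=1, Δ1=2, Δ2=-1, Δ3=-1/2
row 1: diag=4, rhs=6; c'=1/4, d'=3/2
row 2: denom=8−1·1/4=31/4; d'=(-18−1·3/2)/(31/4)=-78/31
row 3: denom=10−3·12/31=274/31; d'=(3−3·-78/31)/(274/31)=327/274
back: M3=327/274
back: M2=-78/31−12/31·327/274=-408/137
back: M1=3/2−1/4·-408/137=615/274
M: M0=0, M1=615/274, M2=-408/137, M3=327/274, M4=0
seg 0: a=-3, c=M0/2=0, d=(M1−M0)/(6·1)=205/548, b=Δ0−h0·(2M0+M1)/6=343/548
seg 1: a=-2, c=M1/2=615/548, d=(M2−M1)/(6·1)=-477/548, b=Δ1−h1·(2M1+M2)/6=479/274
seg 2: a=0, c=M2/2=-204/137, d=(M3−M2)/(6·3)=127/548, b=Δ2−h2·(2M2+M3)/6=757/548
seg 3: a=-3, c=M3/2=327/548, d=(M4−M3)/(6·2)=-109/1096, b=Δ3−h3·(2M3+M4)/6=-355/274
t_q=11/2 → seg 3, τ=1/2; S=-3+-355/274·τ+327/548·τ²+-109/1096·τ³=-30785/8768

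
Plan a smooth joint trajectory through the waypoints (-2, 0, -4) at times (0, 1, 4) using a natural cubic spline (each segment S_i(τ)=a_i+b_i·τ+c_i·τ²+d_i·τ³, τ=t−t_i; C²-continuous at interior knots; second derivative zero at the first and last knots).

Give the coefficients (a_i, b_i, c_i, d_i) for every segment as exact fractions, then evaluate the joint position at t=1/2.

Δ: Δ0=2, Δ1=-4/3
row 1: diag=8, rhs=-20; c'=3/8, d'=-5/2
back: M1=-5/2
M: M0=0, M1=-5/2, M2=0
seg 0: a=-2, c=M0/2=0, d=(M1−M0)/(6·1)=-5/12, b=Δ0−h0·(2M0+M1)/6=29/12
seg 1: a=0, c=M1/2=-5/4, d=(M2−M1)/(6·3)=5/36, b=Δ1−h1·(2M1+M2)/6=7/6
t_q=1/2 → seg 0, τ=1/2; S=-2+29/12·τ+0·τ²+-5/12·τ³=-27/32

  seg 0: a=-2 b=29/12 c=0 d=-5/12
  seg 1: a=0 b=7/6 c=-5/4 d=5/36
S(1/2) = -27/32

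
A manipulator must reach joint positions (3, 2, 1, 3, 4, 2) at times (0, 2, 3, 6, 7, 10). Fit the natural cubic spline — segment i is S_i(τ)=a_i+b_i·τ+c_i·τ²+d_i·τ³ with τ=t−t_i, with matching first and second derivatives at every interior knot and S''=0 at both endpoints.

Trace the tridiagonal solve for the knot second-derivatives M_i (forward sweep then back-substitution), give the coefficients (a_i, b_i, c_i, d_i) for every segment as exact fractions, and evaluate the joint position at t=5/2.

Δ: Δ0=-1/2, Δ1=-1, Δ2=2/3, Δ3=1, Δ4=-2/3
row 1: diag=6, rhs=-3; c'=1/6, d'=-1/2
row 2: denom=8−1·1/6=47/6; d'=(10−1·-1/2)/(47/6)=63/47
row 3: denom=8−3·18/47=322/47; d'=(2−3·63/47)/(322/47)=-95/322
row 4: denom=8−1·47/322=2529/322; d'=(-10−1·-95/322)/(2529/322)=-3125/2529
back: M4=-3125/2529
back: M3=-95/322−47/322·-3125/2529=-290/2529
back: M2=63/47−18/47·-290/2529=389/281
back: M1=-1/2−1/6·389/281=-616/843
M: M0=0, M1=-616/843, M2=389/281, M3=-290/2529, M4=-3125/2529, M5=0
seg 0: a=3, c=M0/2=0, d=(M1−M0)/(6·2)=-154/2529, b=Δ0−h0·(2M0+M1)/6=-1297/5058
seg 1: a=2, c=M1/2=-308/843, d=(M2−M1)/(6·1)=1783/5058, b=Δ1−h1·(2M1+M2)/6=-4993/5058
seg 2: a=1, c=M2/2=389/562, d=(M3−M2)/(6·3)=-3791/45522, b=Δ2−h2·(2M2+M3)/6=-1670/2529
seg 3: a=3, c=M3/2=-145/2529, d=(M4−M3)/(6·1)=-105/562, b=Δ3−h3·(2M3+M4)/6=6293/5058
seg 4: a=4, c=M4/2=-3125/5058, d=(M5−M4)/(6·3)=3125/45522, b=Δ4−h4·(2M4+M5)/6=1439/2529
t_q=5/2 → seg 1, τ=1/2; S=2+-4993/5058·τ+-308/843·τ²+1783/5058·τ³=19681/13488

  seg 0: a=3 b=-1297/5058 c=0 d=-154/2529
  seg 1: a=2 b=-4993/5058 c=-308/843 d=1783/5058
  seg 2: a=1 b=-1670/2529 c=389/562 d=-3791/45522
  seg 3: a=3 b=6293/5058 c=-145/2529 d=-105/562
  seg 4: a=4 b=1439/2529 c=-3125/5058 d=3125/45522
S(5/2) = 19681/13488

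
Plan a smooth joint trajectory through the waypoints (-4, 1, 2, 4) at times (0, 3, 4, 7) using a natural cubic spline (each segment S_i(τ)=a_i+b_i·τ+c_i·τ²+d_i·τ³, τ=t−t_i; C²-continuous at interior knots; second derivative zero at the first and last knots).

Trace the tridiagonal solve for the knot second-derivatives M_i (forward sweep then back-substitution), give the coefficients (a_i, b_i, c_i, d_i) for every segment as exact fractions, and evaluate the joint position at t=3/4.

  seg 0: a=-4 b=40/21 c=0 d=-5/189
  seg 1: a=1 b=25/21 c=-5/21 d=1/21
  seg 2: a=2 b=6/7 c=-2/21 d=2/189
S(3/4) = -1157/448

Δ: Δ0=5/3, Δ1=1, Δ2=2/3
row 1: diag=8, rhs=-4; c'=1/8, d'=-1/2
row 2: denom=8−1·1/8=63/8; d'=(-2−1·-1/2)/(63/8)=-4/21
back: M2=-4/21
back: M1=-1/2−1/8·-4/21=-10/21
M: M0=0, M1=-10/21, M2=-4/21, M3=0
seg 0: a=-4, c=M0/2=0, d=(M1−M0)/(6·3)=-5/189, b=Δ0−h0·(2M0+M1)/6=40/21
seg 1: a=1, c=M1/2=-5/21, d=(M2−M1)/(6·1)=1/21, b=Δ1−h1·(2M1+M2)/6=25/21
seg 2: a=2, c=M2/2=-2/21, d=(M3−M2)/(6·3)=2/189, b=Δ2−h2·(2M2+M3)/6=6/7
t_q=3/4 → seg 0, τ=3/4; S=-4+40/21·τ+0·τ²+-5/189·τ³=-1157/448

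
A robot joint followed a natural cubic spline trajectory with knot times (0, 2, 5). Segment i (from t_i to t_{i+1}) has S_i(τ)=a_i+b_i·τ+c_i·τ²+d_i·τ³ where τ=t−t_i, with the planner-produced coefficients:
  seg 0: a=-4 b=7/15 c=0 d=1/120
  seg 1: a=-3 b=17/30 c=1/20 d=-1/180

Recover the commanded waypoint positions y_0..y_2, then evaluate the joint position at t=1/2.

y_0 = S_0(0) = a_0 = -4
y_1 = S_1(0) = a_1 = -3
y_2 = S_1(3) = -1
t_q=1/2 is in segment 0 (τ=1/2); S_0(τ)=-241/64

y_0=-4 y_1=-3 y_2=-1
S(1/2) = -241/64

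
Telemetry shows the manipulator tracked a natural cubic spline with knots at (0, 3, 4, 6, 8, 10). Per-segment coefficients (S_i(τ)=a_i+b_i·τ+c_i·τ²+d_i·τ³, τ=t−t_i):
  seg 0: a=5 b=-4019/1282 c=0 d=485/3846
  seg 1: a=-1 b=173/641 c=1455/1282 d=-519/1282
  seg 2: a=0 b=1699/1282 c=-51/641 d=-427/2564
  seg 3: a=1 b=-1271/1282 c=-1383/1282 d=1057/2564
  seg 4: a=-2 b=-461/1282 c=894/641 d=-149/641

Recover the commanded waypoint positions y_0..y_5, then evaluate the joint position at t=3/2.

y_0 = S_0(0) = a_0 = 5
y_1 = S_1(0) = a_1 = -1
y_2 = S_2(0) = a_2 = 0
y_3 = S_3(0) = a_3 = 1
y_4 = S_4(0) = a_4 = -2
y_5 = S_4(2) = 1
t_q=3/2 is in segment 0 (τ=3/2); S_0(τ)=7417/10256

y_0=5 y_1=-1 y_2=0 y_3=1 y_4=-2 y_5=1
S(3/2) = 7417/10256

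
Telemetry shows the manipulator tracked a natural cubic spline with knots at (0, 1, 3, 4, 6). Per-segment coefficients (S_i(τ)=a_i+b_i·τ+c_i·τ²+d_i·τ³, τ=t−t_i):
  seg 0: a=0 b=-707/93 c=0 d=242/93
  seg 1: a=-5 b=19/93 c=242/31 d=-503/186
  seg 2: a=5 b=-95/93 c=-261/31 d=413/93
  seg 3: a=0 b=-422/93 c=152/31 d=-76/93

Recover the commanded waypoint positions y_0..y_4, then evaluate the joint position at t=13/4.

y_0 = S_0(0) = a_0 = 0
y_1 = S_1(0) = a_1 = -5
y_2 = S_2(0) = a_2 = 5
y_3 = S_3(0) = a_3 = 0
y_4 = S_3(2) = 4
t_q=13/4 is in segment 2 (τ=1/4); S_2(τ)=8507/1984

y_0=0 y_1=-5 y_2=5 y_3=0 y_4=4
S(13/4) = 8507/1984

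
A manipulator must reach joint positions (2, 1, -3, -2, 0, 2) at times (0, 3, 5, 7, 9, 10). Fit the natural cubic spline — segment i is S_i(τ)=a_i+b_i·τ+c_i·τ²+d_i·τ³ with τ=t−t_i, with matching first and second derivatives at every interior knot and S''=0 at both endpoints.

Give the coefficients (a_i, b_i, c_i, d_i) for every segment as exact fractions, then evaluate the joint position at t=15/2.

Δ: Δ0=-1/3, Δ1=-2, Δ2=1/2, Δ3=1, Δ4=2
row 1: diag=10, rhs=-10; c'=1/5, d'=-1
row 2: denom=8−2·1/5=38/5; d'=(15−2·-1)/(38/5)=85/38
row 3: denom=8−2·5/19=142/19; d'=(3−2·85/38)/(142/19)=-14/71
row 4: denom=6−2·19/71=388/71; d'=(6−2·-14/71)/(388/71)=227/194
back: M4=227/194
back: M3=-14/71−19/71·227/194=-99/194
back: M2=85/38−5/19·-99/194=230/97
back: M1=-1−1/5·230/97=-143/97
M: M0=0, M1=-143/97, M2=230/97, M3=-99/194, M4=227/194, M5=0
seg 0: a=2, c=M0/2=0, d=(M1−M0)/(6·3)=-143/1746, b=Δ0−h0·(2M0+M1)/6=235/582
seg 1: a=1, c=M1/2=-143/194, d=(M2−M1)/(6·2)=373/1164, b=Δ1−h1·(2M1+M2)/6=-526/291
seg 2: a=-3, c=M2/2=115/97, d=(M3−M2)/(6·2)=-559/2328, b=Δ2−h2·(2M2+M3)/6=-265/291
seg 3: a=-2, c=M3/2=-99/388, d=(M4−M3)/(6·2)=163/1164, b=Δ3−h3·(2M3+M4)/6=553/582
seg 4: a=0, c=M4/2=227/388, d=(M5−M4)/(6·1)=-227/1164, b=Δ4−h4·(2M4+M5)/6=937/582
t_q=15/2 → seg 3, τ=1/2; S=-2+553/582·τ+-99/388·τ²+163/1164·τ³=-4877/3104

  seg 0: a=2 b=235/582 c=0 d=-143/1746
  seg 1: a=1 b=-526/291 c=-143/194 d=373/1164
  seg 2: a=-3 b=-265/291 c=115/97 d=-559/2328
  seg 3: a=-2 b=553/582 c=-99/388 d=163/1164
  seg 4: a=0 b=937/582 c=227/388 d=-227/1164
S(15/2) = -4877/3104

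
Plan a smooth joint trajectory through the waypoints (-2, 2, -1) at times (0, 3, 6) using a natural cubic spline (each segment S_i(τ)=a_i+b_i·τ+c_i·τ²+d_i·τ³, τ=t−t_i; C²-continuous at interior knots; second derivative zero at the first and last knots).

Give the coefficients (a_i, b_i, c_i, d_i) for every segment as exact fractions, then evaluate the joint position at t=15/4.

  seg 0: a=-2 b=23/12 c=0 d=-7/108
  seg 1: a=2 b=1/6 c=-7/12 d=7/108
S(15/4) = 467/256

Δ: Δ0=4/3, Δ1=-1
row 1: diag=12, rhs=-14; c'=1/4, d'=-7/6
back: M1=-7/6
M: M0=0, M1=-7/6, M2=0
seg 0: a=-2, c=M0/2=0, d=(M1−M0)/(6·3)=-7/108, b=Δ0−h0·(2M0+M1)/6=23/12
seg 1: a=2, c=M1/2=-7/12, d=(M2−M1)/(6·3)=7/108, b=Δ1−h1·(2M1+M2)/6=1/6
t_q=15/4 → seg 1, τ=3/4; S=2+1/6·τ+-7/12·τ²+7/108·τ³=467/256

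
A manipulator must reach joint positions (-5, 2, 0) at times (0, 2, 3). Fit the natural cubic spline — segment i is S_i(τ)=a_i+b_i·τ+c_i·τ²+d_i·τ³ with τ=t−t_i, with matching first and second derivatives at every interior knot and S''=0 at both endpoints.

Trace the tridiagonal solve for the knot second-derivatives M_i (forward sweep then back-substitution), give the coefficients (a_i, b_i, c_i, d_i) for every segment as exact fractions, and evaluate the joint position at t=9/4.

Δ: Δ0=7/2, Δ1=-2
row 1: diag=6, rhs=-33; c'=1/6, d'=-11/2
back: M1=-11/2
M: M0=0, M1=-11/2, M2=0
seg 0: a=-5, c=M0/2=0, d=(M1−M0)/(6·2)=-11/24, b=Δ0−h0·(2M0+M1)/6=16/3
seg 1: a=2, c=M1/2=-11/4, d=(M2−M1)/(6·1)=11/12, b=Δ1−h1·(2M1+M2)/6=-1/6
t_q=9/4 → seg 1, τ=1/4; S=2+-1/6·τ+-11/4·τ²+11/12·τ³=461/256

  seg 0: a=-5 b=16/3 c=0 d=-11/24
  seg 1: a=2 b=-1/6 c=-11/4 d=11/12
S(9/4) = 461/256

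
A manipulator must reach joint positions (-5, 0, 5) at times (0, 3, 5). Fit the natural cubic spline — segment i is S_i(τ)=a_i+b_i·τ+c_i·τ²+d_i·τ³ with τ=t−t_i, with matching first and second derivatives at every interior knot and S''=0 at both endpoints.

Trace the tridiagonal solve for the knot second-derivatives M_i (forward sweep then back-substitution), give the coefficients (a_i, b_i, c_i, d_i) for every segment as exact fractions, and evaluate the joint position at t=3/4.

Δ: Δ0=5/3, Δ1=5/2
row 1: diag=10, rhs=5; c'=1/5, d'=1/2
back: M1=1/2
M: M0=0, M1=1/2, M2=0
seg 0: a=-5, c=M0/2=0, d=(M1−M0)/(6·3)=1/36, b=Δ0−h0·(2M0+M1)/6=17/12
seg 1: a=0, c=M1/2=1/4, d=(M2−M1)/(6·2)=-1/24, b=Δ1−h1·(2M1+M2)/6=13/6
t_q=3/4 → seg 0, τ=3/4; S=-5+17/12·τ+0·τ²+1/36·τ³=-1005/256

  seg 0: a=-5 b=17/12 c=0 d=1/36
  seg 1: a=0 b=13/6 c=1/4 d=-1/24
S(3/4) = -1005/256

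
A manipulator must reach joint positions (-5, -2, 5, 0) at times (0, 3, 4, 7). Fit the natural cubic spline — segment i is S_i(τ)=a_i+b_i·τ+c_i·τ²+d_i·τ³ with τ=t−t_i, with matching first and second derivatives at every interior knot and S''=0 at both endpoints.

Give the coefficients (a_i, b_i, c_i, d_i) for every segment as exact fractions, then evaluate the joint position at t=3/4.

  seg 0: a=-5 b=-107/63 c=0 d=170/567
  seg 1: a=-2 b=403/63 c=170/63 d=-44/21
  seg 2: a=5 b=347/63 c=-226/63 d=226/567
S(3/4) = -1377/224

Δ: Δ0=1, Δ1=7, Δ2=-5/3
row 1: diag=8, rhs=36; c'=1/8, d'=9/2
row 2: denom=8−1·1/8=63/8; d'=(-52−1·9/2)/(63/8)=-452/63
back: M2=-452/63
back: M1=9/2−1/8·-452/63=340/63
M: M0=0, M1=340/63, M2=-452/63, M3=0
seg 0: a=-5, c=M0/2=0, d=(M1−M0)/(6·3)=170/567, b=Δ0−h0·(2M0+M1)/6=-107/63
seg 1: a=-2, c=M1/2=170/63, d=(M2−M1)/(6·1)=-44/21, b=Δ1−h1·(2M1+M2)/6=403/63
seg 2: a=5, c=M2/2=-226/63, d=(M3−M2)/(6·3)=226/567, b=Δ2−h2·(2M2+M3)/6=347/63
t_q=3/4 → seg 0, τ=3/4; S=-5+-107/63·τ+0·τ²+170/567·τ³=-1377/224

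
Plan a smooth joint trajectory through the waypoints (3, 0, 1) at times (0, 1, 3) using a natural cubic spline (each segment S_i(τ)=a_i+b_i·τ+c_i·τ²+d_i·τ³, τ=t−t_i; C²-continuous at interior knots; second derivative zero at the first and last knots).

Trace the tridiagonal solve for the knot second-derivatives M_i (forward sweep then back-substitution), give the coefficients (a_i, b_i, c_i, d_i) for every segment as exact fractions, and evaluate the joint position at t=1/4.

  seg 0: a=3 b=-43/12 c=0 d=7/12
  seg 1: a=0 b=-11/6 c=7/4 d=-7/24
S(1/4) = 541/256

Δ: Δ0=-3, Δ1=1/2
row 1: diag=6, rhs=21; c'=1/3, d'=7/2
back: M1=7/2
M: M0=0, M1=7/2, M2=0
seg 0: a=3, c=M0/2=0, d=(M1−M0)/(6·1)=7/12, b=Δ0−h0·(2M0+M1)/6=-43/12
seg 1: a=0, c=M1/2=7/4, d=(M2−M1)/(6·2)=-7/24, b=Δ1−h1·(2M1+M2)/6=-11/6
t_q=1/4 → seg 0, τ=1/4; S=3+-43/12·τ+0·τ²+7/12·τ³=541/256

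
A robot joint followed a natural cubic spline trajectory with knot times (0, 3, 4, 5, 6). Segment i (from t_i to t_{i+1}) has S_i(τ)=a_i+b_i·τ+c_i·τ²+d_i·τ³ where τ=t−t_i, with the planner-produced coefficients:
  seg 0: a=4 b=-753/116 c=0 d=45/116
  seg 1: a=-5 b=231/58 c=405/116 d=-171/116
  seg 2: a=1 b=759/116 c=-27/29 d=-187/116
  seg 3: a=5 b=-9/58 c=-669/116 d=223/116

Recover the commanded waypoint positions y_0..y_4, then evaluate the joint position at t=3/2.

y_0=4 y_1=-5 y_2=1 y_3=5 y_4=1
S(3/2) = -4109/928

y_0 = S_0(0) = a_0 = 4
y_1 = S_1(0) = a_1 = -5
y_2 = S_2(0) = a_2 = 1
y_3 = S_3(0) = a_3 = 5
y_4 = S_3(1) = 1
t_q=3/2 is in segment 0 (τ=3/2); S_0(τ)=-4109/928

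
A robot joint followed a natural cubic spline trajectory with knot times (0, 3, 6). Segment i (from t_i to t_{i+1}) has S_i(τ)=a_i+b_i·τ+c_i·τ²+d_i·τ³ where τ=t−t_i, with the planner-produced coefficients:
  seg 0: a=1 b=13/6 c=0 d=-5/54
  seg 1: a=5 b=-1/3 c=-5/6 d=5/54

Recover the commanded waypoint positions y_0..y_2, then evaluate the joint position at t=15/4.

y_0 = S_0(0) = a_0 = 1
y_1 = S_1(0) = a_1 = 5
y_2 = S_1(3) = -1
t_q=15/4 is in segment 1 (τ=3/4); S_1(τ)=553/128

y_0=1 y_1=5 y_2=-1
S(15/4) = 553/128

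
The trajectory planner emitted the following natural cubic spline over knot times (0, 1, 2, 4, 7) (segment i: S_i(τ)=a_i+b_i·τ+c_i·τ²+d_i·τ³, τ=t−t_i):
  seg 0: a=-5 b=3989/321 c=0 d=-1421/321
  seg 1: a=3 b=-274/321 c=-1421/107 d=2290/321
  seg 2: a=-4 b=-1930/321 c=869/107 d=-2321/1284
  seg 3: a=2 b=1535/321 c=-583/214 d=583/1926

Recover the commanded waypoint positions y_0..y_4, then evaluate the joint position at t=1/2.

y_0 = S_0(0) = a_0 = -5
y_1 = S_1(0) = a_1 = 3
y_2 = S_2(0) = a_2 = -4
y_3 = S_3(0) = a_3 = 2
y_4 = S_3(3) = 0
t_q=1/2 is in segment 0 (τ=1/2); S_0(τ)=565/856

y_0=-5 y_1=3 y_2=-4 y_3=2 y_4=0
S(1/2) = 565/856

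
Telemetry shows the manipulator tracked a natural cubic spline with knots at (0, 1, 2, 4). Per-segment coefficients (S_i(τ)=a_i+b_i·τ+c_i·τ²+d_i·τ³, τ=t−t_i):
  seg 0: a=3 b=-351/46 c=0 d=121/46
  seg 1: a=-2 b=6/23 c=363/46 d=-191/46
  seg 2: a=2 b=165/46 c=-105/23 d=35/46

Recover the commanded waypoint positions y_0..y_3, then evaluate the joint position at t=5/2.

y_0 = S_0(0) = a_0 = 3
y_1 = S_1(0) = a_1 = -2
y_2 = S_2(0) = a_2 = 2
y_3 = S_2(2) = -3
t_q=5/2 is in segment 2 (τ=1/2); S_2(τ)=1011/368

y_0=3 y_1=-2 y_2=2 y_3=-3
S(5/2) = 1011/368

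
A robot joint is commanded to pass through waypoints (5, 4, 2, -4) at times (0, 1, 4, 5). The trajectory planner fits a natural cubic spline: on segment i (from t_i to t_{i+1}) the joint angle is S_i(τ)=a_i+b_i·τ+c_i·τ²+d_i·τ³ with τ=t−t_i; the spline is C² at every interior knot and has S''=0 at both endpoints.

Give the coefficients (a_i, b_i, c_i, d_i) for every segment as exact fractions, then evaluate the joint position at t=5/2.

  seg 0: a=5 b=-221/165 c=0 d=56/165
  seg 1: a=4 b=-53/165 c=56/55 d=-17/45
  seg 2: a=2 b=-728/165 c=-131/55 d=131/165
S(5/2) = 399/88

Δ: Δ0=-1, Δ1=-2/3, Δ2=-6
row 1: diag=8, rhs=2; c'=3/8, d'=1/4
row 2: denom=8−3·3/8=55/8; d'=(-32−3·1/4)/(55/8)=-262/55
back: M2=-262/55
back: M1=1/4−3/8·-262/55=112/55
M: M0=0, M1=112/55, M2=-262/55, M3=0
seg 0: a=5, c=M0/2=0, d=(M1−M0)/(6·1)=56/165, b=Δ0−h0·(2M0+M1)/6=-221/165
seg 1: a=4, c=M1/2=56/55, d=(M2−M1)/(6·3)=-17/45, b=Δ1−h1·(2M1+M2)/6=-53/165
seg 2: a=2, c=M2/2=-131/55, d=(M3−M2)/(6·1)=131/165, b=Δ2−h2·(2M2+M3)/6=-728/165
t_q=5/2 → seg 1, τ=3/2; S=4+-53/165·τ+56/55·τ²+-17/45·τ³=399/88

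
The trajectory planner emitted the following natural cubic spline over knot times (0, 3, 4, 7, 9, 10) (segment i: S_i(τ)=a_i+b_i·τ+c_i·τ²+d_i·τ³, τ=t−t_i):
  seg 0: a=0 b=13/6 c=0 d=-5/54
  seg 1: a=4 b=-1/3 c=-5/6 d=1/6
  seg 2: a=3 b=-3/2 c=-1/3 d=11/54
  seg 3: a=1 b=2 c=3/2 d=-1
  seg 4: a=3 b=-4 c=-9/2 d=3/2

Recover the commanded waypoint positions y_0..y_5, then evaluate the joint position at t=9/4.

y_0=0 y_1=4 y_2=3 y_3=1 y_4=3 y_5=-4
S(9/4) = 489/128

y_0 = S_0(0) = a_0 = 0
y_1 = S_1(0) = a_1 = 4
y_2 = S_2(0) = a_2 = 3
y_3 = S_3(0) = a_3 = 1
y_4 = S_4(0) = a_4 = 3
y_5 = S_4(1) = -4
t_q=9/4 is in segment 0 (τ=9/4); S_0(τ)=489/128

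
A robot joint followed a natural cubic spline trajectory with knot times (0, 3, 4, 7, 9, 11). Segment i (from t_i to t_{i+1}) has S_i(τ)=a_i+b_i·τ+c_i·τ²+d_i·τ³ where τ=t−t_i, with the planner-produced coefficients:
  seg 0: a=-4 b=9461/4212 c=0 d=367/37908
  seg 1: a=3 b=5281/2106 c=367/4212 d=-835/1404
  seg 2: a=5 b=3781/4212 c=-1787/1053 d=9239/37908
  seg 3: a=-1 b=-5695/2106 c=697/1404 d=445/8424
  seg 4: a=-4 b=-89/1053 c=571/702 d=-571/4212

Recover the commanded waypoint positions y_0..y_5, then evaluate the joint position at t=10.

y_0 = S_0(0) = a_0 = -4
y_1 = S_1(0) = a_1 = 3
y_2 = S_2(0) = a_2 = 5
y_3 = S_3(0) = a_3 = -1
y_4 = S_4(0) = a_4 = -4
y_5 = S_4(2) = -2
t_q=10 is in segment 4 (τ=1); S_4(τ)=-4783/1404

y_0=-4 y_1=3 y_2=5 y_3=-1 y_4=-4 y_5=-2
S(10) = -4783/1404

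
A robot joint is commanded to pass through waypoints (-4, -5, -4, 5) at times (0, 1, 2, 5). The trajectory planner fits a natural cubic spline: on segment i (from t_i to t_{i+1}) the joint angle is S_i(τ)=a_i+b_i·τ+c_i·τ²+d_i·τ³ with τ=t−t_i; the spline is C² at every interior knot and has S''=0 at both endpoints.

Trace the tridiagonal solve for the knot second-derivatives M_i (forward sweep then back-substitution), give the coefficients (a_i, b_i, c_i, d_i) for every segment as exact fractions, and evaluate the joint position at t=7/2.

  seg 0: a=-4 b=-45/31 c=0 d=14/31
  seg 1: a=-5 b=-3/31 c=42/31 d=-8/31
  seg 2: a=-4 b=57/31 c=18/31 d=-2/31
S(7/2) = -19/124

Δ: Δ0=-1, Δ1=1, Δ2=3
row 1: diag=4, rhs=12; c'=1/4, d'=3
row 2: denom=8−1·1/4=31/4; d'=(12−1·3)/(31/4)=36/31
back: M2=36/31
back: M1=3−1/4·36/31=84/31
M: M0=0, M1=84/31, M2=36/31, M3=0
seg 0: a=-4, c=M0/2=0, d=(M1−M0)/(6·1)=14/31, b=Δ0−h0·(2M0+M1)/6=-45/31
seg 1: a=-5, c=M1/2=42/31, d=(M2−M1)/(6·1)=-8/31, b=Δ1−h1·(2M1+M2)/6=-3/31
seg 2: a=-4, c=M2/2=18/31, d=(M3−M2)/(6·3)=-2/31, b=Δ2−h2·(2M2+M3)/6=57/31
t_q=7/2 → seg 2, τ=3/2; S=-4+57/31·τ+18/31·τ²+-2/31·τ³=-19/124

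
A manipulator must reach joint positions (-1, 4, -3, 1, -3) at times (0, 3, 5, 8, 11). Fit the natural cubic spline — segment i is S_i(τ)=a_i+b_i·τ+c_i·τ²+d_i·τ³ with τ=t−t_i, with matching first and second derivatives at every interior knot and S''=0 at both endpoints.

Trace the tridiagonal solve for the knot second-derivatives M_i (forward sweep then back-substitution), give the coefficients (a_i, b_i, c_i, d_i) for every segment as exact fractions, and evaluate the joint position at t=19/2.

Δ: Δ0=5/3, Δ1=-7/2, Δ2=4/3, Δ3=-4/3
row 1: diag=10, rhs=-31; c'=1/5, d'=-31/10
row 2: denom=10−2·1/5=48/5; d'=(29−2·-31/10)/(48/5)=11/3
row 3: denom=12−3·5/16=177/16; d'=(-16−3·11/3)/(177/16)=-144/59
back: M3=-144/59
back: M2=11/3−5/16·-144/59=784/177
back: M1=-31/10−1/5·784/177=-1411/354
M: M0=0, M1=-1411/354, M2=784/177, M3=-144/59, M4=0
seg 0: a=-1, c=M0/2=0, d=(M1−M0)/(6·3)=-1411/6372, b=Δ0−h0·(2M0+M1)/6=2591/708
seg 1: a=4, c=M1/2=-1411/708, d=(M2−M1)/(6·2)=331/472, b=Δ1−h1·(2M1+M2)/6=-821/354
seg 2: a=-3, c=M2/2=392/177, d=(M3−M2)/(6·3)=-608/1593, b=Δ2−h2·(2M2+M3)/6=-332/177
seg 3: a=1, c=M3/2=-72/59, d=(M4−M3)/(6·3)=8/59, b=Δ3−h3·(2M3+M4)/6=196/177
t_q=19/2 → seg 3, τ=3/2; S=1+196/177·τ+-72/59·τ²+8/59·τ³=22/59

  seg 0: a=-1 b=2591/708 c=0 d=-1411/6372
  seg 1: a=4 b=-821/354 c=-1411/708 d=331/472
  seg 2: a=-3 b=-332/177 c=392/177 d=-608/1593
  seg 3: a=1 b=196/177 c=-72/59 d=8/59
S(19/2) = 22/59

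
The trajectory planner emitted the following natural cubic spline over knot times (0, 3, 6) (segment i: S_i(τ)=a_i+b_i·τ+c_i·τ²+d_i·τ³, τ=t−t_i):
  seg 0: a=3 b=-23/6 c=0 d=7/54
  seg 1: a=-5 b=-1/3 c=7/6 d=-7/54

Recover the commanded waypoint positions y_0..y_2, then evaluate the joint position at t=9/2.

y_0=3 y_1=-5 y_2=1
S(9/2) = -53/16

y_0 = S_0(0) = a_0 = 3
y_1 = S_1(0) = a_1 = -5
y_2 = S_1(3) = 1
t_q=9/2 is in segment 1 (τ=3/2); S_1(τ)=-53/16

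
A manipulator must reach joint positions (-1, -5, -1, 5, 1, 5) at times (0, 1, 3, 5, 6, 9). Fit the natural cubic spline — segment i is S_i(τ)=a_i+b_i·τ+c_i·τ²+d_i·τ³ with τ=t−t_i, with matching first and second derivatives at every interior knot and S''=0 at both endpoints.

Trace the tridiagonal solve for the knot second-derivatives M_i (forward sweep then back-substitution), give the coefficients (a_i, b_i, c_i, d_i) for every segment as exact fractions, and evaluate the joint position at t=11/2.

Δ: Δ0=-4, Δ1=2, Δ2=3, Δ3=-4, Δ4=4/3
row 1: diag=6, rhs=36; c'=1/3, d'=6
row 2: denom=8−2·1/3=22/3; d'=(6−2·6)/(22/3)=-9/11
row 3: denom=6−2·3/11=60/11; d'=(-42−2·-9/11)/(60/11)=-37/5
row 4: denom=8−1·11/60=469/60; d'=(32−1·-37/5)/(469/60)=2364/469
back: M4=2364/469
back: M3=-37/5−11/60·2364/469=-3904/469
back: M2=-9/11−3/11·-3904/469=681/469
back: M1=6−1/3·681/469=2587/469
M: M0=0, M1=2587/469, M2=681/469, M3=-3904/469, M4=2364/469, M5=0
seg 0: a=-1, c=M0/2=0, d=(M1−M0)/(6·1)=2587/2814, b=Δ0−h0·(2M0+M1)/6=-13843/2814
seg 1: a=-5, c=M1/2=2587/938, d=(M2−M1)/(6·2)=-953/2814, b=Δ1−h1·(2M1+M2)/6=-3041/1407
seg 2: a=-1, c=M2/2=681/938, d=(M3−M2)/(6·2)=-655/804, b=Δ2−h2·(2M2+M3)/6=6763/1407
seg 3: a=5, c=M3/2=-1952/469, d=(M4−M3)/(6·1)=3134/1407, b=Δ3−h3·(2M3+M4)/6=-2906/1407
seg 4: a=1, c=M4/2=1182/469, d=(M5−M4)/(6·3)=-394/1407, b=Δ4−h4·(2M4+M5)/6=-5216/1407
t_q=11/2 → seg 3, τ=1/2; S=5+-2906/1407·τ+-1952/469·τ²+3134/1407·τ³=859/268

  seg 0: a=-1 b=-13843/2814 c=0 d=2587/2814
  seg 1: a=-5 b=-3041/1407 c=2587/938 d=-953/2814
  seg 2: a=-1 b=6763/1407 c=681/938 d=-655/804
  seg 3: a=5 b=-2906/1407 c=-1952/469 d=3134/1407
  seg 4: a=1 b=-5216/1407 c=1182/469 d=-394/1407
S(11/2) = 859/268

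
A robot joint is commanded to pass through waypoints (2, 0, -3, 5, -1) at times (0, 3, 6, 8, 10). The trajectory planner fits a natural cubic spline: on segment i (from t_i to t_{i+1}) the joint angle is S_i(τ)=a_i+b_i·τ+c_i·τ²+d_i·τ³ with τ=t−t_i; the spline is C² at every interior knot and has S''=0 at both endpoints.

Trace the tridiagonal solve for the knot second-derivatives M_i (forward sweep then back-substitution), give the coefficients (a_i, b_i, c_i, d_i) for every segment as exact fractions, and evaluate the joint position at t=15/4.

  seg 0: a=2 b=1/420 c=0 d=-281/3780
  seg 1: a=0 b=-421/210 c=-281/420 d=253/756
  seg 2: a=-3 b=181/60 c=82/35 d=-311/336
  seg 3: a=5 b=269/210 c=-899/280 d=899/1680
S(15/4) = -15579/8960

Δ: Δ0=-2/3, Δ1=-1, Δ2=4, Δ3=-3
row 1: diag=12, rhs=-2; c'=1/4, d'=-1/6
row 2: denom=10−3·1/4=37/4; d'=(30−3·-1/6)/(37/4)=122/37
row 3: denom=8−2·8/37=280/37; d'=(-42−2·122/37)/(280/37)=-899/140
back: M3=-899/140
back: M2=122/37−8/37·-899/140=164/35
back: M1=-1/6−1/4·164/35=-281/210
M: M0=0, M1=-281/210, M2=164/35, M3=-899/140, M4=0
seg 0: a=2, c=M0/2=0, d=(M1−M0)/(6·3)=-281/3780, b=Δ0−h0·(2M0+M1)/6=1/420
seg 1: a=0, c=M1/2=-281/420, d=(M2−M1)/(6·3)=253/756, b=Δ1−h1·(2M1+M2)/6=-421/210
seg 2: a=-3, c=M2/2=82/35, d=(M3−M2)/(6·2)=-311/336, b=Δ2−h2·(2M2+M3)/6=181/60
seg 3: a=5, c=M3/2=-899/280, d=(M4−M3)/(6·2)=899/1680, b=Δ3−h3·(2M3+M4)/6=269/210
t_q=15/4 → seg 1, τ=3/4; S=0+-421/210·τ+-281/420·τ²+253/756·τ³=-15579/8960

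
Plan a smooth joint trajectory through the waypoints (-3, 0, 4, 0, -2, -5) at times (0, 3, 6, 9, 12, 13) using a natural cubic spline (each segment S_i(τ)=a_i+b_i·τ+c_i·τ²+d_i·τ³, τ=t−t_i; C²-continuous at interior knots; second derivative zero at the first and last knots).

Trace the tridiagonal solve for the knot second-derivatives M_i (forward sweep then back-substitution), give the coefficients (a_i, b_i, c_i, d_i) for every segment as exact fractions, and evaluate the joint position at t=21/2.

  seg 0: a=-3 b=64/93 c=0 d=29/837
  seg 1: a=0 b=151/93 c=29/93 d=-38/279
  seg 2: a=4 b=-17/93 c=-85/93 d=148/837
  seg 3: a=0 b=-83/93 c=21/31 d=-56/279
  seg 4: a=-2 b=-209/93 c=-35/31 d=35/93
S(21/2) = -61/124

Δ: Δ0=1, Δ1=4/3, Δ2=-4/3, Δ3=-2/3, Δ4=-3
row 1: diag=12, rhs=2; c'=1/4, d'=1/6
row 2: denom=12−3·1/4=45/4; d'=(-16−3·1/6)/(45/4)=-22/15
row 3: denom=12−3·4/15=56/5; d'=(4−3·-22/15)/(56/5)=3/4
row 4: denom=8−3·15/56=403/56; d'=(-14−3·3/4)/(403/56)=-70/31
back: M4=-70/31
back: M3=3/4−15/56·-70/31=42/31
back: M2=-22/15−4/15·42/31=-170/93
back: M1=1/6−1/4·-170/93=58/93
M: M0=0, M1=58/93, M2=-170/93, M3=42/31, M4=-70/31, M5=0
seg 0: a=-3, c=M0/2=0, d=(M1−M0)/(6·3)=29/837, b=Δ0−h0·(2M0+M1)/6=64/93
seg 1: a=0, c=M1/2=29/93, d=(M2−M1)/(6·3)=-38/279, b=Δ1−h1·(2M1+M2)/6=151/93
seg 2: a=4, c=M2/2=-85/93, d=(M3−M2)/(6·3)=148/837, b=Δ2−h2·(2M2+M3)/6=-17/93
seg 3: a=0, c=M3/2=21/31, d=(M4−M3)/(6·3)=-56/279, b=Δ3−h3·(2M3+M4)/6=-83/93
seg 4: a=-2, c=M4/2=-35/31, d=(M5−M4)/(6·1)=35/93, b=Δ4−h4·(2M4+M5)/6=-209/93
t_q=21/2 → seg 3, τ=3/2; S=0+-83/93·τ+21/31·τ²+-56/279·τ³=-61/124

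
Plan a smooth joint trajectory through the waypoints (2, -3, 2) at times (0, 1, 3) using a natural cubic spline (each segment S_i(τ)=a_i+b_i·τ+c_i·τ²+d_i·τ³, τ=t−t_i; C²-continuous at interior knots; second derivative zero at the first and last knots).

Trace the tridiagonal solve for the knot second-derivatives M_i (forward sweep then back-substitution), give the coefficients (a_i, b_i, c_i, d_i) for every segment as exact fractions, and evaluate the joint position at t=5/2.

  seg 0: a=2 b=-25/4 c=0 d=5/4
  seg 1: a=-3 b=-5/2 c=15/4 d=-5/8
S(5/2) = -27/64

Δ: Δ0=-5, Δ1=5/2
row 1: diag=6, rhs=45; c'=1/3, d'=15/2
back: M1=15/2
M: M0=0, M1=15/2, M2=0
seg 0: a=2, c=M0/2=0, d=(M1−M0)/(6·1)=5/4, b=Δ0−h0·(2M0+M1)/6=-25/4
seg 1: a=-3, c=M1/2=15/4, d=(M2−M1)/(6·2)=-5/8, b=Δ1−h1·(2M1+M2)/6=-5/2
t_q=5/2 → seg 1, τ=3/2; S=-3+-5/2·τ+15/4·τ²+-5/8·τ³=-27/64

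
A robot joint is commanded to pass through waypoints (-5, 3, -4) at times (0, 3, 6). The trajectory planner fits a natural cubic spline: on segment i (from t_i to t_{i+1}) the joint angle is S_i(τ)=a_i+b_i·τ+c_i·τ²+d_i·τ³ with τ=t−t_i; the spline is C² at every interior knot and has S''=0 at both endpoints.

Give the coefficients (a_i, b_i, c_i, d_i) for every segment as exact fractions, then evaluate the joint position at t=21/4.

Δ: Δ0=8/3, Δ1=-7/3
row 1: diag=12, rhs=-30; c'=1/4, d'=-5/2
back: M1=-5/2
M: M0=0, M1=-5/2, M2=0
seg 0: a=-5, c=M0/2=0, d=(M1−M0)/(6·3)=-5/36, b=Δ0−h0·(2M0+M1)/6=47/12
seg 1: a=3, c=M1/2=-5/4, d=(M2−M1)/(6·3)=5/36, b=Δ1−h1·(2M1+M2)/6=1/6
t_q=21/4 → seg 1, τ=9/4; S=3+1/6·τ+-5/4·τ²+5/36·τ³=-351/256

  seg 0: a=-5 b=47/12 c=0 d=-5/36
  seg 1: a=3 b=1/6 c=-5/4 d=5/36
S(21/4) = -351/256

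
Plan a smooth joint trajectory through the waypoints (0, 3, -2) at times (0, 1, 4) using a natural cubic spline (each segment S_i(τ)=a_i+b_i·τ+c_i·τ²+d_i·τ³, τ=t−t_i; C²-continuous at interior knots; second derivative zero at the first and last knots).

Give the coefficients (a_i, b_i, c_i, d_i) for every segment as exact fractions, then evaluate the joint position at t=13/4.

  seg 0: a=0 b=43/12 c=0 d=-7/12
  seg 1: a=3 b=11/6 c=-7/4 d=7/36
S(13/4) = 123/256

Δ: Δ0=3, Δ1=-5/3
row 1: diag=8, rhs=-28; c'=3/8, d'=-7/2
back: M1=-7/2
M: M0=0, M1=-7/2, M2=0
seg 0: a=0, c=M0/2=0, d=(M1−M0)/(6·1)=-7/12, b=Δ0−h0·(2M0+M1)/6=43/12
seg 1: a=3, c=M1/2=-7/4, d=(M2−M1)/(6·3)=7/36, b=Δ1−h1·(2M1+M2)/6=11/6
t_q=13/4 → seg 1, τ=9/4; S=3+11/6·τ+-7/4·τ²+7/36·τ³=123/256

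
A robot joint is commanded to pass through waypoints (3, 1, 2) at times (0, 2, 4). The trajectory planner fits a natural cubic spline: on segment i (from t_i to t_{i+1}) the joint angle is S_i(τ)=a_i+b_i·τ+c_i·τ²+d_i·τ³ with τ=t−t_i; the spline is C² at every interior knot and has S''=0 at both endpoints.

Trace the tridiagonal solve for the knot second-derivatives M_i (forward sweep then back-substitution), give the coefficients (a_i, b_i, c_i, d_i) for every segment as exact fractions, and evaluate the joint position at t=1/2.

Δ: Δ0=-1, Δ1=1/2
row 1: diag=8, rhs=9; c'=1/4, d'=9/8
back: M1=9/8
M: M0=0, M1=9/8, M2=0
seg 0: a=3, c=M0/2=0, d=(M1−M0)/(6·2)=3/32, b=Δ0−h0·(2M0+M1)/6=-11/8
seg 1: a=1, c=M1/2=9/16, d=(M2−M1)/(6·2)=-3/32, b=Δ1−h1·(2M1+M2)/6=-1/4
t_q=1/2 → seg 0, τ=1/2; S=3+-11/8·τ+0·τ²+3/32·τ³=595/256

  seg 0: a=3 b=-11/8 c=0 d=3/32
  seg 1: a=1 b=-1/4 c=9/16 d=-3/32
S(1/2) = 595/256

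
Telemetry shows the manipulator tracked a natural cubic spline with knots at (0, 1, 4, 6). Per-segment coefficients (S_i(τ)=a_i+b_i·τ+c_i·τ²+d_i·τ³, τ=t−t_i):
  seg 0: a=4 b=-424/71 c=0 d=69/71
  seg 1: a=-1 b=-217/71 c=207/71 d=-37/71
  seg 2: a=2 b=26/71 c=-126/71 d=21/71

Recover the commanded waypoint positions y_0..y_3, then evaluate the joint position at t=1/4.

y_0=4 y_1=-1 y_2=2 y_3=-2
S(1/4) = 11461/4544

y_0 = S_0(0) = a_0 = 4
y_1 = S_1(0) = a_1 = -1
y_2 = S_2(0) = a_2 = 2
y_3 = S_2(2) = -2
t_q=1/4 is in segment 0 (τ=1/4); S_0(τ)=11461/4544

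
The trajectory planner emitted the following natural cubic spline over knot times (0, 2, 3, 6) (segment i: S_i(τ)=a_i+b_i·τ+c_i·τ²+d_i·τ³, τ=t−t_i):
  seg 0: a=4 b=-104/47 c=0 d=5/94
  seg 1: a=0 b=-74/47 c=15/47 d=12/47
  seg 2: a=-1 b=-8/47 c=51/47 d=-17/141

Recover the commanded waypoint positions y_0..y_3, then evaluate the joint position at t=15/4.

y_0=4 y_1=0 y_2=-1 y_3=5
S(15/4) = -1709/3008

y_0 = S_0(0) = a_0 = 4
y_1 = S_1(0) = a_1 = 0
y_2 = S_2(0) = a_2 = -1
y_3 = S_2(3) = 5
t_q=15/4 is in segment 2 (τ=3/4); S_2(τ)=-1709/3008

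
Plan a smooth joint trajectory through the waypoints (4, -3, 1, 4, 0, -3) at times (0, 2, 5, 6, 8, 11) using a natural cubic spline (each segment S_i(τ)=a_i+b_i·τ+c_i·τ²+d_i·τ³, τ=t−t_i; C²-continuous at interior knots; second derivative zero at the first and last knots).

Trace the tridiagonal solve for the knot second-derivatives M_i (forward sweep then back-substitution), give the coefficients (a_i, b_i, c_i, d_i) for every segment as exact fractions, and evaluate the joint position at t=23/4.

Δ: Δ0=-7/2, Δ1=4/3, Δ2=3, Δ3=-2, Δ4=-1
row 1: diag=10, rhs=29; c'=3/10, d'=29/10
row 2: denom=8−3·3/10=71/10; d'=(10−3·29/10)/(71/10)=13/71
row 3: denom=6−1·10/71=416/71; d'=(-30−1·13/71)/(416/71)=-2143/416
row 4: denom=10−2·71/208=969/104; d'=(6−2·-2143/416)/(969/104)=3391/1938
back: M4=3391/1938
back: M3=-2143/416−71/208·3391/1938=-11141/1938
back: M2=13/71−10/71·-11141/1938=962/969
back: M1=29/10−3/10·962/969=1681/646
M: M0=0, M1=1681/646, M2=962/969, M3=-11141/1938, M4=3391/1938, M5=0
seg 0: a=4, c=M0/2=0, d=(M1−M0)/(6·2)=1681/7752, b=Δ0−h0·(2M0+M1)/6=-4232/969
seg 1: a=-3, c=M1/2=1681/1292, d=(M2−M1)/(6·3)=-3119/34884, b=Δ1−h1·(2M1+M2)/6=-3421/1938
seg 2: a=1, c=M2/2=481/969, d=(M3−M2)/(6·1)=-4355/3876, b=Δ2−h2·(2M2+M3)/6=827/228
seg 3: a=4, c=M3/2=-11141/3876, d=(M4−M3)/(6·2)=1211/1938, b=Δ3−h3·(2M3+M4)/6=807/646
seg 4: a=0, c=M4/2=3391/3876, d=(M5−M4)/(6·3)=-3391/34884, b=Δ4−h4·(2M4+M5)/6=-5329/1938
t_q=23/4 → seg 2, τ=3/4; S=1+827/228·τ+481/969·τ²+-4355/3876·τ³=291525/82688

  seg 0: a=4 b=-4232/969 c=0 d=1681/7752
  seg 1: a=-3 b=-3421/1938 c=1681/1292 d=-3119/34884
  seg 2: a=1 b=827/228 c=481/969 d=-4355/3876
  seg 3: a=4 b=807/646 c=-11141/3876 d=1211/1938
  seg 4: a=0 b=-5329/1938 c=3391/3876 d=-3391/34884
S(23/4) = 291525/82688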